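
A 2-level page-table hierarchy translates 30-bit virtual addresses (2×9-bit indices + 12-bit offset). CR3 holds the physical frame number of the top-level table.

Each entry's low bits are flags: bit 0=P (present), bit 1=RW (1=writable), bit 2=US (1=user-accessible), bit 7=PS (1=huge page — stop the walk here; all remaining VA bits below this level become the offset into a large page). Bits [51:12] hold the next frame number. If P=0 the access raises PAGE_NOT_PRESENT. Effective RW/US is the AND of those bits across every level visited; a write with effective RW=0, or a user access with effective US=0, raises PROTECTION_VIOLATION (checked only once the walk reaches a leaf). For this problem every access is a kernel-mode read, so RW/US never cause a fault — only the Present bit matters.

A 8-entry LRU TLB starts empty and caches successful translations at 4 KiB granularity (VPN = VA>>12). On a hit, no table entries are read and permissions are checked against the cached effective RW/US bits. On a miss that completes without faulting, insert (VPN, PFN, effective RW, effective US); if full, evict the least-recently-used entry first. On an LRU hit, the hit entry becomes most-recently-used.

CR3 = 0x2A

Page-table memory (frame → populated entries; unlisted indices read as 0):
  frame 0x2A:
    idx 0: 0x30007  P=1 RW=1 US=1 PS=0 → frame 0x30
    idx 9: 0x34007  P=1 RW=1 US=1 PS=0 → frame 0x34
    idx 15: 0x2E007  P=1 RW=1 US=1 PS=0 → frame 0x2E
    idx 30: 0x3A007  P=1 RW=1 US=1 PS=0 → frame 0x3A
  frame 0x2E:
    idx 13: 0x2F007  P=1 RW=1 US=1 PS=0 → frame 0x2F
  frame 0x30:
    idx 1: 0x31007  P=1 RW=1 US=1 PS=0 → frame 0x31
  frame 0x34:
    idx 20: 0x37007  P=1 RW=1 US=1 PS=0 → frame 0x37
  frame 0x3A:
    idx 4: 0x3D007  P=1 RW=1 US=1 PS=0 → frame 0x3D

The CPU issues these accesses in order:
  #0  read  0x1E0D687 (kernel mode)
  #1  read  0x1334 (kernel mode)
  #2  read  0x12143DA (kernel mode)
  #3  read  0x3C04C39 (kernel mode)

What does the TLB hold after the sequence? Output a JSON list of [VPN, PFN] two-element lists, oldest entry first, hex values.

Per-access translation:
#0 VA=0x1E0D687 (r,kernel):
  L0 @0x2A[15] → 0x2E007  P=1,RW=1,US=1,PS=0
  L1 @0x2E[13] → 0x2F007  P=1,RW=1,US=1,PS=0
  ⇒ phys 0x2F687  [2 reads]
#1 VA=0x1334 (r,kernel):
  L0 @0x2A[0] → 0x30007  P=1,RW=1,US=1,PS=0
  L1 @0x30[1] → 0x31007  P=1,RW=1,US=1,PS=0
  ⇒ phys 0x31334  [2 reads]
#2 VA=0x12143DA (r,kernel):
  L0 @0x2A[9] → 0x34007  P=1,RW=1,US=1,PS=0
  L1 @0x34[20] → 0x37007  P=1,RW=1,US=1,PS=0
  ⇒ phys 0x373DA  [2 reads]
#3 VA=0x3C04C39 (r,kernel):
  L0 @0x2A[30] → 0x3A007  P=1,RW=1,US=1,PS=0
  L1 @0x3A[4] → 0x3D007  P=1,RW=1,US=1,PS=0
  ⇒ phys 0x3DC39  [2 reads]

TLB: [["0x1E0D", "0x2F"], ["0x1", "0x31"], ["0x1214", "0x37"], ["0x3C04", "0x3D"]]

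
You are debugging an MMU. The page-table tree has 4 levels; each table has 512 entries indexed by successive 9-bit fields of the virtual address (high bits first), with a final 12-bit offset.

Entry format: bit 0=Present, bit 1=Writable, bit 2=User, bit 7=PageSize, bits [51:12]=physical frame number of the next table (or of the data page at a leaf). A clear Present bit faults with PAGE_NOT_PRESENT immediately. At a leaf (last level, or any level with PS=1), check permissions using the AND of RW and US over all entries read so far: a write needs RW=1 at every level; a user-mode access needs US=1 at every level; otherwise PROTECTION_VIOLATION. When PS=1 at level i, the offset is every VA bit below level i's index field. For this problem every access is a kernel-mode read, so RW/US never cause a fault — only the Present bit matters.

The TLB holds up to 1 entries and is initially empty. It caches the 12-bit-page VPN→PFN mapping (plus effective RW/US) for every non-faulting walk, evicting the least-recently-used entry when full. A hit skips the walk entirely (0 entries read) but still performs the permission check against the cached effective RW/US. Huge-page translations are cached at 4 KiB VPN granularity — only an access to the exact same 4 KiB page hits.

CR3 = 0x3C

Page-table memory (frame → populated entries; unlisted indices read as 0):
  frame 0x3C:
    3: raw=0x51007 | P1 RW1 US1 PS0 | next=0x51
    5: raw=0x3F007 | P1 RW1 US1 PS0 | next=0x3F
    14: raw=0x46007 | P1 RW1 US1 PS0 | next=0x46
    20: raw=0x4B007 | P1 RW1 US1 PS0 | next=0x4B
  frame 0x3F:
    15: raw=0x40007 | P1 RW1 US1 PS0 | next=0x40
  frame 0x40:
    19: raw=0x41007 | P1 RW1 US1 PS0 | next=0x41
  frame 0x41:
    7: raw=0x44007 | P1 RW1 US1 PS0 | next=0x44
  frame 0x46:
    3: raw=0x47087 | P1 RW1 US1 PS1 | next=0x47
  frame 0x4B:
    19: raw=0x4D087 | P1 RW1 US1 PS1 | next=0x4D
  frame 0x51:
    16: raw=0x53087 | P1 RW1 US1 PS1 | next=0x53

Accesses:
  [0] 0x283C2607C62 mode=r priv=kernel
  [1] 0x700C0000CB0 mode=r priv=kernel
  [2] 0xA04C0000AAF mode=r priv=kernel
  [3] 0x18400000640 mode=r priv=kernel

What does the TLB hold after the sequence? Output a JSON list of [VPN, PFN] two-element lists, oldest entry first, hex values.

Per-access translation:
#0 VA=0x283C2607C62 (r,kernel):
  lvl0: tbl 0x3C, slot 5 ⇒ 0x3F007 (P1/RW1/US1/PS0)
  lvl1: tbl 0x3F, slot 15 ⇒ 0x40007 (P1/RW1/US1/PS0)
  lvl2: tbl 0x40, slot 19 ⇒ 0x41007 (P1/RW1/US1/PS0)
  lvl3: tbl 0x41, slot 7 ⇒ 0x44007 (P1/RW1/US1/PS0)
  ✓ 0x44C62  — 4 lookups
#1 VA=0x700C0000CB0 (r,kernel):
  lvl0: tbl 0x3C, slot 14 ⇒ 0x46007 (P1/RW1/US1/PS0)
  lvl1: tbl 0x46, slot 3 ⇒ 0x47087 (P1/RW1/US1/PS1)
  ✓ 0x47CB0 (huge @L1)  — 2 lookups
#2 VA=0xA04C0000AAF (r,kernel):
  lvl0: tbl 0x3C, slot 20 ⇒ 0x4B007 (P1/RW1/US1/PS0)
  lvl1: tbl 0x4B, slot 19 ⇒ 0x4D087 (P1/RW1/US1/PS1)
  ✓ 0x4DAAF (huge @L1)  — 2 lookups
#3 VA=0x18400000640 (r,kernel):
  lvl0: tbl 0x3C, slot 3 ⇒ 0x51007 (P1/RW1/US1/PS0)
  lvl1: tbl 0x51, slot 16 ⇒ 0x53087 (P1/RW1/US1/PS1)
  ✓ 0x53640 (huge @L1)  — 2 lookups

TLB: [["0x18400000", "0x53"]]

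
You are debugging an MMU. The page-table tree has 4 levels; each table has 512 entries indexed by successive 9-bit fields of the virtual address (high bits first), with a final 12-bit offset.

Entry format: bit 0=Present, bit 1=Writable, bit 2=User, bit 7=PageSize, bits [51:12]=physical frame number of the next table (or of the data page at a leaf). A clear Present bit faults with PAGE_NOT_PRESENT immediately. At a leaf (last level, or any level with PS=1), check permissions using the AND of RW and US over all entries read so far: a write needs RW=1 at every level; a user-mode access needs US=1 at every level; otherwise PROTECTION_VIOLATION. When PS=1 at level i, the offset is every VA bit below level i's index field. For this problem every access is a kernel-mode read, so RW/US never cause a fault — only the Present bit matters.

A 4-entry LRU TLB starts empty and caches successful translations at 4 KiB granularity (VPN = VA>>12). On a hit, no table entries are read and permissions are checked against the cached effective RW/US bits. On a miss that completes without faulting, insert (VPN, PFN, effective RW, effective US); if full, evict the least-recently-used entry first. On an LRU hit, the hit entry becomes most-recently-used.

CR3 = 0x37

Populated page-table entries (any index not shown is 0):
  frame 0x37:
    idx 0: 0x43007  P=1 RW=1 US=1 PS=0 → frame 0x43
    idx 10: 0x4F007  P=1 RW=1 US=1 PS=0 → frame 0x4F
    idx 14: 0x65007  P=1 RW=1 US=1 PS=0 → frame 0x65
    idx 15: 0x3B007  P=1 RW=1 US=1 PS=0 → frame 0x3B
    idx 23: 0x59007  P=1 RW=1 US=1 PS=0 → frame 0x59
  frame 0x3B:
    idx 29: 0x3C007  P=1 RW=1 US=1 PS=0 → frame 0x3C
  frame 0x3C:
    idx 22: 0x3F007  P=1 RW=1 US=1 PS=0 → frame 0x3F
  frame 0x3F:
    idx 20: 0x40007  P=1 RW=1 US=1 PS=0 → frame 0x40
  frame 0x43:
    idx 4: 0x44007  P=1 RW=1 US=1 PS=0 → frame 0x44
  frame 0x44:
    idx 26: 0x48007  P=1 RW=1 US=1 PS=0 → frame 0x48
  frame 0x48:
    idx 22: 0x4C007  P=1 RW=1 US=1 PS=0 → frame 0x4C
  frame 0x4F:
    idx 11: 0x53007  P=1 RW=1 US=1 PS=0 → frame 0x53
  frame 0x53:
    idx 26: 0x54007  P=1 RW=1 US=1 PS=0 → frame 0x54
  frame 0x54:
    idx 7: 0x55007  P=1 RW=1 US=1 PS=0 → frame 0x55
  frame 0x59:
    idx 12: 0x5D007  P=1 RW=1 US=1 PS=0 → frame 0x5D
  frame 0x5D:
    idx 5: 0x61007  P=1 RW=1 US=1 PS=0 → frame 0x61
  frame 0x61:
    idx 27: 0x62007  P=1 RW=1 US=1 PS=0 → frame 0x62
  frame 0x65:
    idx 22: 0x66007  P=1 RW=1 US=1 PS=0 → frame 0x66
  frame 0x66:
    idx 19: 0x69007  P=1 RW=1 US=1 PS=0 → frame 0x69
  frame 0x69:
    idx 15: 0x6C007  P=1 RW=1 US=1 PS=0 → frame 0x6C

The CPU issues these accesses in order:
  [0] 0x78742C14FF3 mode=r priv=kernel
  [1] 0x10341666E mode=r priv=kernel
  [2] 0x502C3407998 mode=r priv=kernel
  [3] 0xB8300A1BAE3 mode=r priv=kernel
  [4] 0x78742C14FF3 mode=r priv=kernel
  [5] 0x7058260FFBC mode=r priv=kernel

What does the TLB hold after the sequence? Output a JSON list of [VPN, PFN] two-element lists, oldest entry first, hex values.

Per-access translation:
#0 VA=0x78742C14FF3 (r,kernel):
  L0 @0x37[15] → 0x3B007  P=1,RW=1,US=1,PS=0
  L1 @0x3B[29] → 0x3C007  P=1,RW=1,US=1,PS=0
  L2 @0x3C[22] → 0x3F007  P=1,RW=1,US=1,PS=0
  L3 @0x3F[20] → 0x40007  P=1,RW=1,US=1,PS=0
  ✓ 0x40FF3  — 4 lookups
#1 VA=0x10341666E (r,kernel):
  L0 @0x37[0] → 0x43007  P=1,RW=1,US=1,PS=0
  L1 @0x43[4] → 0x44007  P=1,RW=1,US=1,PS=0
  L2 @0x44[26] → 0x48007  P=1,RW=1,US=1,PS=0
  L3 @0x48[22] → 0x4C007  P=1,RW=1,US=1,PS=0
  ✓ 0x4C66E  — 4 lookups
#2 VA=0x502C3407998 (r,kernel):
  L0 @0x37[10] → 0x4F007  P=1,RW=1,US=1,PS=0
  L1 @0x4F[11] → 0x53007  P=1,RW=1,US=1,PS=0
  L2 @0x53[26] → 0x54007  P=1,RW=1,US=1,PS=0
  L3 @0x54[7] → 0x55007  P=1,RW=1,US=1,PS=0
  ✓ 0x55998  — 4 lookups
#3 VA=0xB8300A1BAE3 (r,kernel):
  L0 @0x37[23] → 0x59007  P=1,RW=1,US=1,PS=0
  L1 @0x59[12] → 0x5D007  P=1,RW=1,US=1,PS=0
  L2 @0x5D[5] → 0x61007  P=1,RW=1,US=1,PS=0
  L3 @0x61[27] → 0x62007  P=1,RW=1,US=1,PS=0
  ✓ 0x62AE3  — 4 lookups
#4 VA=0x78742C14FF3 (r,kernel):
  TLB hit vpn=0x78742C14 → PA=0x40FF3
#5 VA=0x7058260FFBC (r,kernel):
  L0 @0x37[14] → 0x65007  P=1,RW=1,US=1,PS=0
  L1 @0x65[22] → 0x66007  P=1,RW=1,US=1,PS=0
  L2 @0x66[19] → 0x69007  P=1,RW=1,US=1,PS=0
  L3 @0x69[15] → 0x6C007  P=1,RW=1,US=1,PS=0
  ✓ 0x6CFBC  — 4 lookups

TLB: [["0x502C3407", "0x55"], ["0xB8300A1B", "0x62"], ["0x78742C14", "0x40"], ["0x7058260F", "0x6C"]]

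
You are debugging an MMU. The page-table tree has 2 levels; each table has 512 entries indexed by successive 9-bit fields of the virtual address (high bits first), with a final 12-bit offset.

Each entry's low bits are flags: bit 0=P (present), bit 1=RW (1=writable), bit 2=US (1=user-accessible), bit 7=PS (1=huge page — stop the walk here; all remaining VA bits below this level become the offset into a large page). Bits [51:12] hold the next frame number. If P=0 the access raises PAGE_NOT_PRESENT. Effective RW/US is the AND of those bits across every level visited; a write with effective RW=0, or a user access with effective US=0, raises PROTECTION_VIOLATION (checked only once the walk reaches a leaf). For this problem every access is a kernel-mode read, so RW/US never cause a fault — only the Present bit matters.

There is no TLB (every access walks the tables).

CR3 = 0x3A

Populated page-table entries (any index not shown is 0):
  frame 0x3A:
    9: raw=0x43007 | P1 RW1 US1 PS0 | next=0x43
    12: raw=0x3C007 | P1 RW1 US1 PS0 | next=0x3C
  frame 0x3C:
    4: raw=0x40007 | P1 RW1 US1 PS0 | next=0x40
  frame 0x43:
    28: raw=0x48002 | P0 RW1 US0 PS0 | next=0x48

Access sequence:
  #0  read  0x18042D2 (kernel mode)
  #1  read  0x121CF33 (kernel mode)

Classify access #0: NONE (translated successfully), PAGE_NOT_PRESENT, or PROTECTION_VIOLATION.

Per-access translation:
#0 VA=0x18042D2 (r,kernel):
  lvl0: tbl 0x3A, slot 12 ⇒ 0x3C007 (P1/RW1/US1/PS0)
  lvl1: tbl 0x3C, slot 4 ⇒ 0x40007 (P1/RW1/US1/PS0)
  → PA=0x402D2  (2 entries read)
#1 VA=0x121CF33 (r,kernel):
  lvl0: tbl 0x3A, slot 9 ⇒ 0x43007 (P1/RW1/US1/PS0)
  lvl1: tbl 0x43, slot 28 ⇒ 0x48002 (P0/RW1/US0/PS0)
  ⇒ fault: PAGE_NOT_PRESENT  — 2 lookups

Access #0 fault: NONE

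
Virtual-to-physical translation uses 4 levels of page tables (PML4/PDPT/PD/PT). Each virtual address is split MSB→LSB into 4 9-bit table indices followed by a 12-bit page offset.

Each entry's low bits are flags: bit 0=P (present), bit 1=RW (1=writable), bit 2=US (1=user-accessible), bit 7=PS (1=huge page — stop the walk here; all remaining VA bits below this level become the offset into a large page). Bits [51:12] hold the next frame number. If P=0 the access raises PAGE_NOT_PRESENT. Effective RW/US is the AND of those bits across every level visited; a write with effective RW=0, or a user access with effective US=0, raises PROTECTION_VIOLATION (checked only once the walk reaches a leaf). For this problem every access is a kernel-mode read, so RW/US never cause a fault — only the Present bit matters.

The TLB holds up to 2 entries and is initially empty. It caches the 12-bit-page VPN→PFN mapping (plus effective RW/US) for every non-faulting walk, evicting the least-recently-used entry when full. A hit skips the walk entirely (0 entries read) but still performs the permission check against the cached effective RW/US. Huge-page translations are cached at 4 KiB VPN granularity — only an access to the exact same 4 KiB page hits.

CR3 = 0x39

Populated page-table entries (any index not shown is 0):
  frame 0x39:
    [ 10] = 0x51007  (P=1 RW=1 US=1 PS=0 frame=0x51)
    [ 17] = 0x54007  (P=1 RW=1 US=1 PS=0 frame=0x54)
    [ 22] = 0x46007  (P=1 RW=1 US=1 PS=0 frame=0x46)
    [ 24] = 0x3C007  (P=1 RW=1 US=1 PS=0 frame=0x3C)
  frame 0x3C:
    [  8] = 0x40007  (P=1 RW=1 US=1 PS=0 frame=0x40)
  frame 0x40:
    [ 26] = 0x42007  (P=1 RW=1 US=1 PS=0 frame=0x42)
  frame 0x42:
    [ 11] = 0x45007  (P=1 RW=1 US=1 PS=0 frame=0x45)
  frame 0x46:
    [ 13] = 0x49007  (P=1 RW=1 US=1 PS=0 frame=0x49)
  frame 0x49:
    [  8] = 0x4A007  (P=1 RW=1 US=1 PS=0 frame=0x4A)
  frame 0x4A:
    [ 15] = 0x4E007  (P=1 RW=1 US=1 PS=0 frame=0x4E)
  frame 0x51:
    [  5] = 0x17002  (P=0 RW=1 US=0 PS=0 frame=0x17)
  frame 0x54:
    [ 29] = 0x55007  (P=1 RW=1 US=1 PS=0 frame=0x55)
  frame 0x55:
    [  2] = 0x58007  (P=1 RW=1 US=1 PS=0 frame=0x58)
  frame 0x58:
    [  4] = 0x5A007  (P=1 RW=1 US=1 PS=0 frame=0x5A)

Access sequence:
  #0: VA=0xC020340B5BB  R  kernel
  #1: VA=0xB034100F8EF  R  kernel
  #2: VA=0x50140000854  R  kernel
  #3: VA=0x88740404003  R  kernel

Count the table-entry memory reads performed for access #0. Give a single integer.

Trace:
#0 VA=0xC020340B5BB (r,kernel):
  lvl0: tbl 0x39, slot 24 ⇒ 0x3C007 (P1/RW1/US1/PS0)
  lvl1: tbl 0x3C, slot 8 ⇒ 0x40007 (P1/RW1/US1/PS0)
  lvl2: tbl 0x40, slot 26 ⇒ 0x42007 (P1/RW1/US1/PS0)
  lvl3: tbl 0x42, slot 11 ⇒ 0x45007 (P1/RW1/US1/PS0)
  ⇒ phys 0x455BB  [4 reads]
#1 VA=0xB034100F8EF (r,kernel):
  lvl0: tbl 0x39, slot 22 ⇒ 0x46007 (P1/RW1/US1/PS0)
  lvl1: tbl 0x46, slot 13 ⇒ 0x49007 (P1/RW1/US1/PS0)
  lvl2: tbl 0x49, slot 8 ⇒ 0x4A007 (P1/RW1/US1/PS0)
  lvl3: tbl 0x4A, slot 15 ⇒ 0x4E007 (P1/RW1/US1/PS0)
  ⇒ phys 0x4E8EF  [4 reads]
#2 VA=0x50140000854 (r,kernel):
  lvl0: tbl 0x39, slot 10 ⇒ 0x51007 (P1/RW1/US1/PS0)
  lvl1: tbl 0x51, slot 5 ⇒ 0x17002 (P0/RW1/US0/PS0)
  ✗ PAGE_NOT_PRESENT  [2 reads]
#3 VA=0x88740404003 (r,kernel):
  lvl0: tbl 0x39, slot 17 ⇒ 0x54007 (P1/RW1/US1/PS0)
  lvl1: tbl 0x54, slot 29 ⇒ 0x55007 (P1/RW1/US1/PS0)
  lvl2: tbl 0x55, slot 2 ⇒ 0x58007 (P1/RW1/US1/PS0)
  lvl3: tbl 0x58, slot 4 ⇒ 0x5A007 (P1/RW1/US1/PS0)
  ⇒ phys 0x5A003  [4 reads]

Entries read for #0: 4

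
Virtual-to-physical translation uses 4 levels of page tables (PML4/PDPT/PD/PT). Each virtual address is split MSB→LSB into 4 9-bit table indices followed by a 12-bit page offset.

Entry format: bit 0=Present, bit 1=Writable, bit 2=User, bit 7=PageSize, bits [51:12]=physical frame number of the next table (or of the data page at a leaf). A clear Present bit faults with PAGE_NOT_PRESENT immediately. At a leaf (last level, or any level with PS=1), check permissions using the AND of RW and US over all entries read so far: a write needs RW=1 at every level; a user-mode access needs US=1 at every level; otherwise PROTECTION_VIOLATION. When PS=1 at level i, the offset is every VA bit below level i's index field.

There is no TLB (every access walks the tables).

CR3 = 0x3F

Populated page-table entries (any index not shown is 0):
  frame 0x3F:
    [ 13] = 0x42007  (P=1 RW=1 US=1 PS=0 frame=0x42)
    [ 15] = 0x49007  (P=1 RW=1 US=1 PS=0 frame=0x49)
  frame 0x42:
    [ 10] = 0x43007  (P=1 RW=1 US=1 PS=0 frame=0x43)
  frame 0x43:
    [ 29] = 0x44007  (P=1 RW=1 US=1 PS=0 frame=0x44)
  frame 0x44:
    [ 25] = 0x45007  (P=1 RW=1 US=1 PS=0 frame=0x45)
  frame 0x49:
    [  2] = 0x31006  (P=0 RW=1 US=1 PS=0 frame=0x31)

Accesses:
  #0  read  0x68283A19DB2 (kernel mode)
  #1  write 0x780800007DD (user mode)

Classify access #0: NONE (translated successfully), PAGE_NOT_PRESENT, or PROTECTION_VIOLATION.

Trace:
#0 VA=0x68283A19DB2 (r,kernel):
  L0 @0x3F[13] → 0x42007  P=1,RW=1,US=1,PS=0
  L1 @0x42[10] → 0x43007  P=1,RW=1,US=1,PS=0
  L2 @0x43[29] → 0x44007  P=1,RW=1,US=1,PS=0
  L3 @0x44[25] → 0x45007  P=1,RW=1,US=1,PS=0
  → PA=0x45DB2  (4 entries read)
#1 VA=0x780800007DD (w,user):
  L0 @0x3F[15] → 0x49007  P=1,RW=1,US=1,PS=0
  L1 @0x49[2] → 0x31006  P=0,RW=1,US=1,PS=0
  ⇒ fault: PAGE_NOT_PRESENT  — 2 lookups

Access #0 fault: NONE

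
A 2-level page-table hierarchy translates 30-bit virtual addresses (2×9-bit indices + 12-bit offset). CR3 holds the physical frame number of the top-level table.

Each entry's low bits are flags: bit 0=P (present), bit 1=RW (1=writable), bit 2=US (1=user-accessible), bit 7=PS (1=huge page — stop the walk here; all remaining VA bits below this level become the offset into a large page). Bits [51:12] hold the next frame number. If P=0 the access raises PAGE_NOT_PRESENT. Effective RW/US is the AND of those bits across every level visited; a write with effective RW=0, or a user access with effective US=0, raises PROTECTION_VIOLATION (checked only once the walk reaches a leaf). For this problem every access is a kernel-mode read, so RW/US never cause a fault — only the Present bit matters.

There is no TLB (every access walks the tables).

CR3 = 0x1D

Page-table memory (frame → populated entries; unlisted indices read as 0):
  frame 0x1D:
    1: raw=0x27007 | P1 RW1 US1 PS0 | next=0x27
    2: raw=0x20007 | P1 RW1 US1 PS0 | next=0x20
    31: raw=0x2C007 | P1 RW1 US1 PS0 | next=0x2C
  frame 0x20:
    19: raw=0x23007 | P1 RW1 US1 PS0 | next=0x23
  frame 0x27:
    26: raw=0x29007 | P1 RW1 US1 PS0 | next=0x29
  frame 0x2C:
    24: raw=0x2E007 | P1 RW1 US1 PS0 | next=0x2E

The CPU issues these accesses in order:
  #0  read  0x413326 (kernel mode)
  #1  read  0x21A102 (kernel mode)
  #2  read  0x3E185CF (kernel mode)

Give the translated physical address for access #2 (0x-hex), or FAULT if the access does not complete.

Walk each access:
#0 VA=0x413326 (r,kernel):
  L0 @0x1D[2] → 0x20007  P=1,RW=1,US=1,PS=0
  L1 @0x20[19] → 0x23007  P=1,RW=1,US=1,PS=0
  → PA=0x23326  (2 entries read)
#1 VA=0x21A102 (r,kernel):
  L0 @0x1D[1] → 0x27007  P=1,RW=1,US=1,PS=0
  L1 @0x27[26] → 0x29007  P=1,RW=1,US=1,PS=0
  → PA=0x29102  (2 entries read)
#2 VA=0x3E185CF (r,kernel):
  L0 @0x1D[31] → 0x2C007  P=1,RW=1,US=1,PS=0
  L1 @0x2C[24] → 0x2E007  P=1,RW=1,US=1,PS=0
  → PA=0x2E5CF  (2 entries read)

Access #2 PA: 0x2E5CF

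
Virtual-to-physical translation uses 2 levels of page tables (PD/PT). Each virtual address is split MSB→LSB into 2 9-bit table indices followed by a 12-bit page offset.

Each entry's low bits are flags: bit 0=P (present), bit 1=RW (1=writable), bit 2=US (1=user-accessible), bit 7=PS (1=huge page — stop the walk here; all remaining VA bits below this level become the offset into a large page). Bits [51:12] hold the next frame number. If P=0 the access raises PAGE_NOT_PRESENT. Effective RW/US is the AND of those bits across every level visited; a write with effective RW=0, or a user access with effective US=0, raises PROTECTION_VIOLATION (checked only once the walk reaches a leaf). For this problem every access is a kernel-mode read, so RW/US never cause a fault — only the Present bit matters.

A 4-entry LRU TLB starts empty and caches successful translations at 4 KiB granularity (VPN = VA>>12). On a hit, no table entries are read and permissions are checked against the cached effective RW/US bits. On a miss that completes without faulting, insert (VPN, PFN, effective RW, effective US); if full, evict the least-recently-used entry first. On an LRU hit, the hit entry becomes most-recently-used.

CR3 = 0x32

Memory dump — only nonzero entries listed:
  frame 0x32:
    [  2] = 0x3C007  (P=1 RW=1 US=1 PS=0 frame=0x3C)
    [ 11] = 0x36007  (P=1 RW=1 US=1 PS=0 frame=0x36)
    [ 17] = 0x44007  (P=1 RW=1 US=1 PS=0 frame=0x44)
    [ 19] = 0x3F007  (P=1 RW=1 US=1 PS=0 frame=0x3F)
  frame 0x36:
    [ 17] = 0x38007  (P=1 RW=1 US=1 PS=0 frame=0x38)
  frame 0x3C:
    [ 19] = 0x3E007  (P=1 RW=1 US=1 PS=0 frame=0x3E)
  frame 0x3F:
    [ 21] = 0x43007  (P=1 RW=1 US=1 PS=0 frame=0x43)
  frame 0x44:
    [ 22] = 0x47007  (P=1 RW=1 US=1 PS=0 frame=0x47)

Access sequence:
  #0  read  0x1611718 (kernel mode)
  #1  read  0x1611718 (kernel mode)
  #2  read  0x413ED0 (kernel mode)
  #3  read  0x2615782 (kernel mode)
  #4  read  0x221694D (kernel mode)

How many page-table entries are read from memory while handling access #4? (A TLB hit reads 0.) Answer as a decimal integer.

Per-access translation:
#0 VA=0x1611718 (r,kernel):
  [0] read 0x32 idx=11: raw=0x36007 flags P=1 W=1 U=1 S=0
  [1] read 0x36 idx=17: raw=0x38007 flags P=1 W=1 U=1 S=0
  ✓ 0x38718  — 2 lookups
#1 VA=0x1611718 (r,kernel):
  TLB hit vpn=0x1611 → PA=0x38718
#2 VA=0x413ED0 (r,kernel):
  [0] read 0x32 idx=2: raw=0x3C007 flags P=1 W=1 U=1 S=0
  [1] read 0x3C idx=19: raw=0x3E007 flags P=1 W=1 U=1 S=0
  ✓ 0x3EED0  — 2 lookups
#3 VA=0x2615782 (r,kernel):
  [0] read 0x32 idx=19: raw=0x3F007 flags P=1 W=1 U=1 S=0
  [1] read 0x3F idx=21: raw=0x43007 flags P=1 W=1 U=1 S=0
  ✓ 0x43782  — 2 lookups
#4 VA=0x221694D (r,kernel):
  [0] read 0x32 idx=17: raw=0x44007 flags P=1 W=1 U=1 S=0
  [1] read 0x44 idx=22: raw=0x47007 flags P=1 W=1 U=1 S=0
  ✓ 0x4794D  — 2 lookups

Entries read for #4: 2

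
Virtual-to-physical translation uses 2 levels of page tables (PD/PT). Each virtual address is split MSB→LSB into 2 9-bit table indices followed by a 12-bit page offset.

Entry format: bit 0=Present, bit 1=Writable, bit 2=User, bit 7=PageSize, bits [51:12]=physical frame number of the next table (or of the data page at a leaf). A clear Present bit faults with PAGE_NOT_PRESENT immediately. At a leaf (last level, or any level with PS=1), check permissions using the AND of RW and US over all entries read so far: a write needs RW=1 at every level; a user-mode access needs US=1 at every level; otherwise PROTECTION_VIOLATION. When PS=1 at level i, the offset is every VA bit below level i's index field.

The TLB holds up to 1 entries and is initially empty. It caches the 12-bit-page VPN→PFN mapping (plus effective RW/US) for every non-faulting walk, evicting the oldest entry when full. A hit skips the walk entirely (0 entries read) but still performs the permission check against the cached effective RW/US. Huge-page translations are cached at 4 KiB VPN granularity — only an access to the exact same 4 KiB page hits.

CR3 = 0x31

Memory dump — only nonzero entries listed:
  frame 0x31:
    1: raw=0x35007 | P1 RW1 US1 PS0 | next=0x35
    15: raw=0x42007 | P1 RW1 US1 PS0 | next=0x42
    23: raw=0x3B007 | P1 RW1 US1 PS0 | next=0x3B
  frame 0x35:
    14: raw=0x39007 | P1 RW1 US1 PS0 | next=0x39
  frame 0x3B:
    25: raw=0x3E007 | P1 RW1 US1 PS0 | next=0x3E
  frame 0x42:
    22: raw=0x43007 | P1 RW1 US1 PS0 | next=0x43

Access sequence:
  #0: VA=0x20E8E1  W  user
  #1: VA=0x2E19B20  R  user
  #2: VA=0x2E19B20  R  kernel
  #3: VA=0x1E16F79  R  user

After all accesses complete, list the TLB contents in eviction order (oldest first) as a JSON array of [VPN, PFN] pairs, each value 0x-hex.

Trace:
#0 VA=0x20E8E1 (w,user):
  L0 @0x31[1] → 0x35007  P=1,RW=1,US=1,PS=0
  L1 @0x35[14] → 0x39007  P=1,RW=1,US=1,PS=0
  ✓ 0x398E1  — 2 lookups
#1 VA=0x2E19B20 (r,user):
  L0 @0x31[23] → 0x3B007  P=1,RW=1,US=1,PS=0
  L1 @0x3B[25] → 0x3E007  P=1,RW=1,US=1,PS=0
  ✓ 0x3EB20  — 2 lookups
#2 VA=0x2E19B20 (r,kernel):
  TLB hit vpn=0x2E19 → PA=0x3EB20
#3 VA=0x1E16F79 (r,user):
  L0 @0x31[15] → 0x42007  P=1,RW=1,US=1,PS=0
  L1 @0x42[22] → 0x43007  P=1,RW=1,US=1,PS=0
  ✓ 0x43F79  — 2 lookups

TLB: [["0x1E16", "0x43"]]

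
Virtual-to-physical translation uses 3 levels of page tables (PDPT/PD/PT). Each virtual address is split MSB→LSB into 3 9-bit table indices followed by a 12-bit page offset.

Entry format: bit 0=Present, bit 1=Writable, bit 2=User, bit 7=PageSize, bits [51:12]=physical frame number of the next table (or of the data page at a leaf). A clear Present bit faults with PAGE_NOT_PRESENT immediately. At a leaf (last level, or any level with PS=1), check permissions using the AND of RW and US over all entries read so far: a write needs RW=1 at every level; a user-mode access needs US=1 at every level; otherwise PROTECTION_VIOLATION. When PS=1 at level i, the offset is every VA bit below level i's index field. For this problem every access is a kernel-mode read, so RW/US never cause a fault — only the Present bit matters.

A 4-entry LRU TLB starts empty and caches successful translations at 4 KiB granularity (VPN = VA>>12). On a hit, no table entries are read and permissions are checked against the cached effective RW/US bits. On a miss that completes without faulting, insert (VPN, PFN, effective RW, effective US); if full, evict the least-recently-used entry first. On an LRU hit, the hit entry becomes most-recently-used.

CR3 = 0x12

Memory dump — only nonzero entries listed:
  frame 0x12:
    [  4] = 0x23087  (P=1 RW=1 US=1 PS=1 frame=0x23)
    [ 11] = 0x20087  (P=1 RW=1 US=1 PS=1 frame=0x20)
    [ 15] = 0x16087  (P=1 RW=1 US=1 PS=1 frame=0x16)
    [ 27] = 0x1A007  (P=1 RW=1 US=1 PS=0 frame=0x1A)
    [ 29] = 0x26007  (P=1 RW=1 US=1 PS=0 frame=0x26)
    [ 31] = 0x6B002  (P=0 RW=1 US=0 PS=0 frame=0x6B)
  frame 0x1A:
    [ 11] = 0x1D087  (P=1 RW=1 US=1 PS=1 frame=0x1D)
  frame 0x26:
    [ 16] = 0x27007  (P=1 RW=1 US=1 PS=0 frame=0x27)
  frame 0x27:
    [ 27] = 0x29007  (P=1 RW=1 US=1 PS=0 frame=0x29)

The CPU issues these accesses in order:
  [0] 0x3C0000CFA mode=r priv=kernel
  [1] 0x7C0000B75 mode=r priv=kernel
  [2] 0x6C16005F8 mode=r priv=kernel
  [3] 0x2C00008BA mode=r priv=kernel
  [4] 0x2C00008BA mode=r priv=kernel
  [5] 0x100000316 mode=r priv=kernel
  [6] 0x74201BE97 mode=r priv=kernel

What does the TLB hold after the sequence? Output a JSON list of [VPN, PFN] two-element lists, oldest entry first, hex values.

Trace:
#0 VA=0x3C0000CFA (r,kernel):
  lvl0: tbl 0x12, slot 15 ⇒ 0x16087 (P1/RW1/US1/PS1)
  ⇒ phys 0x16CFA (huge @L0)  [1 reads]
#1 VA=0x7C0000B75 (r,kernel):
  lvl0: tbl 0x12, slot 31 ⇒ 0x6B002 (P0/RW1/US0/PS0)
  → PAGE_NOT_PRESENT  (1 entries read)
#2 VA=0x6C16005F8 (r,kernel):
  lvl0: tbl 0x12, slot 27 ⇒ 0x1A007 (P1/RW1/US1/PS0)
  lvl1: tbl 0x1A, slot 11 ⇒ 0x1D087 (P1/RW1/US1/PS1)
  ⇒ phys 0x1D5F8 (huge @L1)  [2 reads]
#3 VA=0x2C00008BA (r,kernel):
  lvl0: tbl 0x12, slot 11 ⇒ 0x20087 (P1/RW1/US1/PS1)
  ⇒ phys 0x208BA (huge @L0)  [1 reads]
#4 VA=0x2C00008BA (r,kernel):
  TLB hit vpn=0x2C0000 → PA=0x208BA
#5 VA=0x100000316 (r,kernel):
  lvl0: tbl 0x12, slot 4 ⇒ 0x23087 (P1/RW1/US1/PS1)
  ⇒ phys 0x23316 (huge @L0)  [1 reads]
#6 VA=0x74201BE97 (r,kernel):
  lvl0: tbl 0x12, slot 29 ⇒ 0x26007 (P1/RW1/US1/PS0)
  lvl1: tbl 0x26, slot 16 ⇒ 0x27007 (P1/RW1/US1/PS0)
  lvl2: tbl 0x27, slot 27 ⇒ 0x29007 (P1/RW1/US1/PS0)
  ⇒ phys 0x29E97  [3 reads]

TLB: [["0x6C1600", "0x1D"], ["0x2C0000", "0x20"], ["0x100000", "0x23"], ["0x74201B", "0x29"]]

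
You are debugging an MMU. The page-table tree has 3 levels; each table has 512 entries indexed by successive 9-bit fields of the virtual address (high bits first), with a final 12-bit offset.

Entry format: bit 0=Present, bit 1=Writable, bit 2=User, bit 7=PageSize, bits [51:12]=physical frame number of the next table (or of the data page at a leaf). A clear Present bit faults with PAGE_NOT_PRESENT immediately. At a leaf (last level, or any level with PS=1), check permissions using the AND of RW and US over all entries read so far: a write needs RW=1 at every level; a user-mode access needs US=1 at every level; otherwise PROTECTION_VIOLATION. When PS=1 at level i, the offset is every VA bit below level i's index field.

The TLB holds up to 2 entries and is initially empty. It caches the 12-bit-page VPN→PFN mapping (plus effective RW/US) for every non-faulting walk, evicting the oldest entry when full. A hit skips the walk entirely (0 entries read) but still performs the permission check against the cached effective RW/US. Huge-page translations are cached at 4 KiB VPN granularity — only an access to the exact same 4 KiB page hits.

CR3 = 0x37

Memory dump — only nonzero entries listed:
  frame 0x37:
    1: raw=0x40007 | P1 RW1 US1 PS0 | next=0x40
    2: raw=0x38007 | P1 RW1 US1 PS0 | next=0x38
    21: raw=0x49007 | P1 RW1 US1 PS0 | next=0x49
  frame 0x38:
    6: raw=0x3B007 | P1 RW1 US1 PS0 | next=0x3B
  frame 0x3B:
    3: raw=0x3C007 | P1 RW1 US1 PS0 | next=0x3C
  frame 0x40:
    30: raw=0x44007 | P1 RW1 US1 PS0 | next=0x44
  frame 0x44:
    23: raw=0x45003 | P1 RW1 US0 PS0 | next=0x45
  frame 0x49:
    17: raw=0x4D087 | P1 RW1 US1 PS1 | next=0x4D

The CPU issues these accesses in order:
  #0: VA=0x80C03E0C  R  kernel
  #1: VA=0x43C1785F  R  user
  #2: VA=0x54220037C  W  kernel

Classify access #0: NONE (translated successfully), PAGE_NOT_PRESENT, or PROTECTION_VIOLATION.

Trace:
#0 VA=0x80C03E0C (r,kernel):
  L0: frame=0x37 idx=2 entry=0x38007 [P=1 RW=1 US=1 PS=0]
  L1: frame=0x38 idx=6 entry=0x3B007 [P=1 RW=1 US=1 PS=0]
  L2: frame=0x3B idx=3 entry=0x3C007 [P=1 RW=1 US=1 PS=0]
  ⇒ phys 0x3CE0C  [3 reads]
#1 VA=0x43C1785F (r,user):
  L0: frame=0x37 idx=1 entry=0x40007 [P=1 RW=1 US=1 PS=0]
  L1: frame=0x40 idx=30 entry=0x44007 [P=1 RW=1 US=1 PS=0]
  L2: frame=0x44 idx=23 entry=0x45003 [P=1 RW=1 US=0 PS=0]
  → PROTECTION_VIOLATION  (3 entries read)
#2 VA=0x54220037C (w,kernel):
  L0: frame=0x37 idx=21 entry=0x49007 [P=1 RW=1 US=1 PS=0]
  L1: frame=0x49 idx=17 entry=0x4D087 [P=1 RW=1 US=1 PS=1]
  ⇒ phys 0x4D37C (huge @L1)  [2 reads]

Access #0 fault: NONE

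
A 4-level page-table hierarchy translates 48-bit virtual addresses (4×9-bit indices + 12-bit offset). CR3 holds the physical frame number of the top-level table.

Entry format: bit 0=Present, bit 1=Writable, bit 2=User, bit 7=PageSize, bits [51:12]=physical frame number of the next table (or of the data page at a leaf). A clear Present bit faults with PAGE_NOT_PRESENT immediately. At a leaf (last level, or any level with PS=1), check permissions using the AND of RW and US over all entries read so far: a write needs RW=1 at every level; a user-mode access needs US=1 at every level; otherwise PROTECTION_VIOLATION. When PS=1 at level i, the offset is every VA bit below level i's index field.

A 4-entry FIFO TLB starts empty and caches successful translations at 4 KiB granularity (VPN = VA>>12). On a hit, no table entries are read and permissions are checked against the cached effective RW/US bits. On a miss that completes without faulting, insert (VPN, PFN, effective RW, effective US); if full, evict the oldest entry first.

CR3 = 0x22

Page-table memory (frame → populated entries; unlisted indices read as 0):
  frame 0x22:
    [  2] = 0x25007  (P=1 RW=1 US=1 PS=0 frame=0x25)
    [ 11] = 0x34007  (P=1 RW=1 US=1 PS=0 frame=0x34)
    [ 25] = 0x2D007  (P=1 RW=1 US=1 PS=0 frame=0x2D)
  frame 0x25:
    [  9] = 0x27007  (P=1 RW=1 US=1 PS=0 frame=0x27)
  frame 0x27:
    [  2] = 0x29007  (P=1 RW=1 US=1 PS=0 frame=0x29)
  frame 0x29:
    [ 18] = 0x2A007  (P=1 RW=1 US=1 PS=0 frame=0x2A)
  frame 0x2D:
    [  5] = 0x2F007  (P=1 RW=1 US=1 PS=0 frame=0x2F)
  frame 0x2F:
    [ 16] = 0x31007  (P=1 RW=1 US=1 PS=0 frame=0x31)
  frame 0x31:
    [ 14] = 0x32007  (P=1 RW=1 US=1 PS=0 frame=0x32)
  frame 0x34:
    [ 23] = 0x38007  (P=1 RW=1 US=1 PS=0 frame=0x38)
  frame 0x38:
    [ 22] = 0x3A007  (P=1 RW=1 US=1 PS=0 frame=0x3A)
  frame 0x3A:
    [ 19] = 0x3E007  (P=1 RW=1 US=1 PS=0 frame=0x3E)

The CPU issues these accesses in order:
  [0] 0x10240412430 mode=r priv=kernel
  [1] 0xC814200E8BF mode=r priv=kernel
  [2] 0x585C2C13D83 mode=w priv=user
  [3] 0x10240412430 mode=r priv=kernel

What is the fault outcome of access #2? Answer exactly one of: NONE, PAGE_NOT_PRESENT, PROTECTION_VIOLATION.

Walk each access:
#0 VA=0x10240412430 (r,kernel):
  lvl0: tbl 0x22, slot 2 ⇒ 0x25007 (P1/RW1/US1/PS0)
  lvl1: tbl 0x25, slot 9 ⇒ 0x27007 (P1/RW1/US1/PS0)
  lvl2: tbl 0x27, slot 2 ⇒ 0x29007 (P1/RW1/US1/PS0)
  lvl3: tbl 0x29, slot 18 ⇒ 0x2A007 (P1/RW1/US1/PS0)
  ✓ 0x2A430  — 4 lookups
#1 VA=0xC814200E8BF (r,kernel):
  lvl0: tbl 0x22, slot 25 ⇒ 0x2D007 (P1/RW1/US1/PS0)
  lvl1: tbl 0x2D, slot 5 ⇒ 0x2F007 (P1/RW1/US1/PS0)
  lvl2: tbl 0x2F, slot 16 ⇒ 0x31007 (P1/RW1/US1/PS0)
  lvl3: tbl 0x31, slot 14 ⇒ 0x32007 (P1/RW1/US1/PS0)
  ✓ 0x328BF  — 4 lookups
#2 VA=0x585C2C13D83 (w,user):
  lvl0: tbl 0x22, slot 11 ⇒ 0x34007 (P1/RW1/US1/PS0)
  lvl1: tbl 0x34, slot 23 ⇒ 0x38007 (P1/RW1/US1/PS0)
  lvl2: tbl 0x38, slot 22 ⇒ 0x3A007 (P1/RW1/US1/PS0)
  lvl3: tbl 0x3A, slot 19 ⇒ 0x3E007 (P1/RW1/US1/PS0)
  ✓ 0x3ED83  — 4 lookups
#3 VA=0x10240412430 (r,kernel):
  TLB hit vpn=0x10240412 → PA=0x2A430

Access #2 fault: NONE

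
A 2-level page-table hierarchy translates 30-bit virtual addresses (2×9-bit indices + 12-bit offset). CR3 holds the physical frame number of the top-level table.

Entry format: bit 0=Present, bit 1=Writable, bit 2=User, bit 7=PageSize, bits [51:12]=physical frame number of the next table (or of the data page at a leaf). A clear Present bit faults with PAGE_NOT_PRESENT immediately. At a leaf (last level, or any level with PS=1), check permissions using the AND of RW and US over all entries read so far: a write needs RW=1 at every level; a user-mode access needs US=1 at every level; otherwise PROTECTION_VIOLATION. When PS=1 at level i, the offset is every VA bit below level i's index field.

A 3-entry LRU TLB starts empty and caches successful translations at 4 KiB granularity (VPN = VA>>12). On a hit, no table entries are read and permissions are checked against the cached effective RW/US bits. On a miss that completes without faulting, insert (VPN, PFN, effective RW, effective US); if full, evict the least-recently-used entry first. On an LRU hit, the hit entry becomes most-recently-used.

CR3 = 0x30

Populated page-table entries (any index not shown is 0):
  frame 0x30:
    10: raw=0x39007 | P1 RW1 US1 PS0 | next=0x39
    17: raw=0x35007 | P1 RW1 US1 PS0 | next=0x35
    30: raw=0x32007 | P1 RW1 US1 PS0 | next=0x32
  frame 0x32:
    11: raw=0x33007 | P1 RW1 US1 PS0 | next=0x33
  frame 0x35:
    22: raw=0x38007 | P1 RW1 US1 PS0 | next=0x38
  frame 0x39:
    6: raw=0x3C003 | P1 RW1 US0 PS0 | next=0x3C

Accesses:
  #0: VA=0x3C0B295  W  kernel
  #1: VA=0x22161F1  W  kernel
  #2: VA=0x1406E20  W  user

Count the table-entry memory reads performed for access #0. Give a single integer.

Walk each access:
#0 VA=0x3C0B295 (w,kernel):
  L0: frame=0x30 idx=30 entry=0x32007 [P=1 RW=1 US=1 PS=0]
  L1: frame=0x32 idx=11 entry=0x33007 [P=1 RW=1 US=1 PS=0]
  ✓ 0x33295  — 2 lookups
#1 VA=0x22161F1 (w,kernel):
  L0: frame=0x30 idx=17 entry=0x35007 [P=1 RW=1 US=1 PS=0]
  L1: frame=0x35 idx=22 entry=0x38007 [P=1 RW=1 US=1 PS=0]
  ✓ 0x381F1  — 2 lookups
#2 VA=0x1406E20 (w,user):
  L0: frame=0x30 idx=10 entry=0x39007 [P=1 RW=1 US=1 PS=0]
  L1: frame=0x39 idx=6 entry=0x3C003 [P=1 RW=1 US=0 PS=0]
  → PROTECTION_VIOLATION  (2 entries read)

Entries read for #0: 2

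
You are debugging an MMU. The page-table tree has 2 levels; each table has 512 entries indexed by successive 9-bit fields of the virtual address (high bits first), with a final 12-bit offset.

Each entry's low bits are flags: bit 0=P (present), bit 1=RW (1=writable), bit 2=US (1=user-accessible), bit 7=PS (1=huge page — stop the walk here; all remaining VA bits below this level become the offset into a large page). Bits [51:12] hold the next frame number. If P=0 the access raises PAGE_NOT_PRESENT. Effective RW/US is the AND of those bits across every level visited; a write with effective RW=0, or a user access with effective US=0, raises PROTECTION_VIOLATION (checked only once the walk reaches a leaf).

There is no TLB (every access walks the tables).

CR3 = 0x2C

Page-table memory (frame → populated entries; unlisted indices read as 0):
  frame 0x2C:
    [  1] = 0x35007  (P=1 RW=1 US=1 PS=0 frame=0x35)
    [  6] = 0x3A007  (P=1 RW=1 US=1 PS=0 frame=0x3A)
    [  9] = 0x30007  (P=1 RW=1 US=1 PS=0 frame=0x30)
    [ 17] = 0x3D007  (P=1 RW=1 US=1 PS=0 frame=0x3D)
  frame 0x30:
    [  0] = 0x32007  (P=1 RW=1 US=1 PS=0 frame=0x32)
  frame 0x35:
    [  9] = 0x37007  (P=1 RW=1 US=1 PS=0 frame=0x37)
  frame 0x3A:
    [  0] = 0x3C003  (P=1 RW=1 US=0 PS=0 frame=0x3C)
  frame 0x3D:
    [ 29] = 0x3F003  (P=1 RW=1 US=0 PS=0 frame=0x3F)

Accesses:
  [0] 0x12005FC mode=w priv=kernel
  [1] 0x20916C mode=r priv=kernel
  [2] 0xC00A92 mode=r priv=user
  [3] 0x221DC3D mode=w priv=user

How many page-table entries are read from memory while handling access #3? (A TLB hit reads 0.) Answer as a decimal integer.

Walk each access:
#0 VA=0x12005FC (w,kernel):
  L0 @0x2C[9] → 0x30007  P=1,RW=1,US=1,PS=0
  L1 @0x30[0] → 0x32007  P=1,RW=1,US=1,PS=0
  ⇒ phys 0x325FC  [2 reads]
#1 VA=0x20916C (r,kernel):
  L0 @0x2C[1] → 0x35007  P=1,RW=1,US=1,PS=0
  L1 @0x35[9] → 0x37007  P=1,RW=1,US=1,PS=0
  ⇒ phys 0x3716C  [2 reads]
#2 VA=0xC00A92 (r,user):
  L0 @0x2C[6] → 0x3A007  P=1,RW=1,US=1,PS=0
  L1 @0x3A[0] → 0x3C003  P=1,RW=1,US=0,PS=0
  ⇒ fault: PROTECTION_VIOLATION  — 2 lookups
#3 VA=0x221DC3D (w,user):
  L0 @0x2C[17] → 0x3D007  P=1,RW=1,US=1,PS=0
  L1 @0x3D[29] → 0x3F003  P=1,RW=1,US=0,PS=0
  ⇒ fault: PROTECTION_VIOLATION  — 2 lookups

Entries read for #3: 2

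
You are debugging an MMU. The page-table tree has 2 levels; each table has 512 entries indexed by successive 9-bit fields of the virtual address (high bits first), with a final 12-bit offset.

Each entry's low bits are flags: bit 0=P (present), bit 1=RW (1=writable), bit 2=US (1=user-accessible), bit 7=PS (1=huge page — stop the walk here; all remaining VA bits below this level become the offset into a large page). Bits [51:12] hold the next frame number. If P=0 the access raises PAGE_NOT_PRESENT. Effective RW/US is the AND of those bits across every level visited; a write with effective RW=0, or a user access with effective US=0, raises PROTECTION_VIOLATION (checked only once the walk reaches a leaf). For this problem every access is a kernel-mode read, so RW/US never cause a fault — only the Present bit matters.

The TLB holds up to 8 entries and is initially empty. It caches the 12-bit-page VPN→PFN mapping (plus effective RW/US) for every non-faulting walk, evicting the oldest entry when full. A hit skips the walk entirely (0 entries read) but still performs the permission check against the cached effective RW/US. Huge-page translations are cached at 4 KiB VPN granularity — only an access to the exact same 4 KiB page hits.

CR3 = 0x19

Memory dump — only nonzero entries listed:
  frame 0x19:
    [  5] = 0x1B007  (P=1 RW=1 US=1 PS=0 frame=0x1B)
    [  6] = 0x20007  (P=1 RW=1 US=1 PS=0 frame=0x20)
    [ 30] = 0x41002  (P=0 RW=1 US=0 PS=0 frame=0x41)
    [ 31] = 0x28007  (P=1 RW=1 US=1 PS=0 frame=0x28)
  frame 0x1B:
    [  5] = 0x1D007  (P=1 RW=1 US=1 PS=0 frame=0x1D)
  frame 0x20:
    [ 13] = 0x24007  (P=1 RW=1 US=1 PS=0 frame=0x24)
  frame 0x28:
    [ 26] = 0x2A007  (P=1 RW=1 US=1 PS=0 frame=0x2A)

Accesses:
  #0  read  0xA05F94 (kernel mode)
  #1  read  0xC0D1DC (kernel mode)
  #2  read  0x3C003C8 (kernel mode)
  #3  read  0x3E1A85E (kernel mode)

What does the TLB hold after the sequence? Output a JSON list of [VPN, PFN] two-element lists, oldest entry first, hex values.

Walk each access:
#0 VA=0xA05F94 (r,kernel):
  lvl0: tbl 0x19, slot 5 ⇒ 0x1B007 (P1/RW1/US1/PS0)
  lvl1: tbl 0x1B, slot 5 ⇒ 0x1D007 (P1/RW1/US1/PS0)
  ✓ 0x1DF94  — 2 lookups
#1 VA=0xC0D1DC (r,kernel):
  lvl0: tbl 0x19, slot 6 ⇒ 0x20007 (P1/RW1/US1/PS0)
  lvl1: tbl 0x20, slot 13 ⇒ 0x24007 (P1/RW1/US1/PS0)
  ✓ 0x241DC  — 2 lookups
#2 VA=0x3C003C8 (r,kernel):
  lvl0: tbl 0x19, slot 30 ⇒ 0x41002 (P0/RW1/US0/PS0)
  ⇒ fault: PAGE_NOT_PRESENT  — 1 lookups
#3 VA=0x3E1A85E (r,kernel):
  lvl0: tbl 0x19, slot 31 ⇒ 0x28007 (P1/RW1/US1/PS0)
  lvl1: tbl 0x28, slot 26 ⇒ 0x2A007 (P1/RW1/US1/PS0)
  ✓ 0x2A85E  — 2 lookups

TLB: [["0xA05", "0x1D"], ["0xC0D", "0x24"], ["0x3E1A", "0x2A"]]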